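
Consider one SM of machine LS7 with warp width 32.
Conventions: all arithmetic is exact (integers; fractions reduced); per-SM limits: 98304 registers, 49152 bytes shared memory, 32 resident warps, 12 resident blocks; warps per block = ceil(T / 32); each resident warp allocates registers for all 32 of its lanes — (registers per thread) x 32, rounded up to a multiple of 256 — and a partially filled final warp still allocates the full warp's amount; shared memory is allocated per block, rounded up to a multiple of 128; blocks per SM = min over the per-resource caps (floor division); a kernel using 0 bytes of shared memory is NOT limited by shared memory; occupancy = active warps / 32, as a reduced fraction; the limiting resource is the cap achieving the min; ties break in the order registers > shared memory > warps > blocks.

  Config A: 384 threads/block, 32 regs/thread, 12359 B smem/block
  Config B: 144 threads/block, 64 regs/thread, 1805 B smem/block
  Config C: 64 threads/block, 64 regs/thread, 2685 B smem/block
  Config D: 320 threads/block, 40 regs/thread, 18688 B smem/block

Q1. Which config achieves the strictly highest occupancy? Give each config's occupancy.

occupancies: A 3/4, B 15/16, C 3/4, D 5/8

Answer: B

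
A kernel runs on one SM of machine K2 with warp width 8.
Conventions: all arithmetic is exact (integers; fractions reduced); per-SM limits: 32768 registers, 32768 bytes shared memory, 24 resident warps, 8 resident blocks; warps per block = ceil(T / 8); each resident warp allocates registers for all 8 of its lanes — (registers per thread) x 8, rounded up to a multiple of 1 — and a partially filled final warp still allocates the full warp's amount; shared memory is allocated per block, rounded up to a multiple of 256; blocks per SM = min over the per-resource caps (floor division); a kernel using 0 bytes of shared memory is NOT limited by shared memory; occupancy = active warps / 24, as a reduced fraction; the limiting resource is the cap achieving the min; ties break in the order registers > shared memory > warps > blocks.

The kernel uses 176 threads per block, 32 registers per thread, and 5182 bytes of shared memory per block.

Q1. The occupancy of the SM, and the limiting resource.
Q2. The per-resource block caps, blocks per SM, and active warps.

Answer: occupancy 11/12, limited by warps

registers: 5 blocks
shared memory: 6 blocks
warps: 1 block
blocks: 8 blocks

Answer: 1 block, 22 active warps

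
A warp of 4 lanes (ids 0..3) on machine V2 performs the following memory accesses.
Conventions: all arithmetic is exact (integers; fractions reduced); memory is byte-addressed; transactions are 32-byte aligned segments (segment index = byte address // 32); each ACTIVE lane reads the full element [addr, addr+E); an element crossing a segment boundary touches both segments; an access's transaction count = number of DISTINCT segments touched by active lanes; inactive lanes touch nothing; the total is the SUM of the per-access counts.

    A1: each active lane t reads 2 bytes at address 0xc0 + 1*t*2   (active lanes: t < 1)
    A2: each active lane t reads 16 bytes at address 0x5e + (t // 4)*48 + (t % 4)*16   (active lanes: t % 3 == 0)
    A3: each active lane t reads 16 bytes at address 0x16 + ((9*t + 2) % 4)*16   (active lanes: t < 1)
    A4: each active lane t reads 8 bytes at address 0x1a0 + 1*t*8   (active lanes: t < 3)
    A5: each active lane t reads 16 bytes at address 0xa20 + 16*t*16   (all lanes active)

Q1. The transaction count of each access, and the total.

A1: 1 transaction
A2: 3 transactions
A3: 2 transactions
A4: 1 transaction
A5: 4 transactions

Answer: 1,3,2,1,4; total 11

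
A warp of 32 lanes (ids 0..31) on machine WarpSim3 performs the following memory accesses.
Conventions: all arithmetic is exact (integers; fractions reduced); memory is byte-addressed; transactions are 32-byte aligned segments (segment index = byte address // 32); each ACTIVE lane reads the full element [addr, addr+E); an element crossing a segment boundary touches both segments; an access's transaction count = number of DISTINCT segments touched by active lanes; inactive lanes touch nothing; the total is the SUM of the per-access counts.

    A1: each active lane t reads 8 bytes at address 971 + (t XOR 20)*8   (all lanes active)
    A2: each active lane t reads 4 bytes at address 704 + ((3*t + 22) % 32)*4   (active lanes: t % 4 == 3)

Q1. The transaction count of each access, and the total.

A1: 9 transactions
A2: 4 transactions

Answer: 9,4; total 13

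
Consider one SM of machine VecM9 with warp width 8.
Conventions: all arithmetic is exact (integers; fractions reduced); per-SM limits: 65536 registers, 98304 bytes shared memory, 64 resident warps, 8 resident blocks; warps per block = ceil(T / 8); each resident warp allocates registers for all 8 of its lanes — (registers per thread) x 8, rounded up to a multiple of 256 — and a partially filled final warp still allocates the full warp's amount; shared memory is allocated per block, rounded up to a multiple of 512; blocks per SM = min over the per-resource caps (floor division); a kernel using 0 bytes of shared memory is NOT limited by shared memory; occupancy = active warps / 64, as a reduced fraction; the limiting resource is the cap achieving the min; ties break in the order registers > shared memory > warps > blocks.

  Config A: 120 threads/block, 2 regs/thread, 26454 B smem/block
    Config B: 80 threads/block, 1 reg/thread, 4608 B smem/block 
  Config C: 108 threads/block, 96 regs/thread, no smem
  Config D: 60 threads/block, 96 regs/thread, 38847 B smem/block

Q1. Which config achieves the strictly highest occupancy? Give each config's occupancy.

occupancies: A 45/64, B 15/16, C 7/8, D 1/4

Answer: B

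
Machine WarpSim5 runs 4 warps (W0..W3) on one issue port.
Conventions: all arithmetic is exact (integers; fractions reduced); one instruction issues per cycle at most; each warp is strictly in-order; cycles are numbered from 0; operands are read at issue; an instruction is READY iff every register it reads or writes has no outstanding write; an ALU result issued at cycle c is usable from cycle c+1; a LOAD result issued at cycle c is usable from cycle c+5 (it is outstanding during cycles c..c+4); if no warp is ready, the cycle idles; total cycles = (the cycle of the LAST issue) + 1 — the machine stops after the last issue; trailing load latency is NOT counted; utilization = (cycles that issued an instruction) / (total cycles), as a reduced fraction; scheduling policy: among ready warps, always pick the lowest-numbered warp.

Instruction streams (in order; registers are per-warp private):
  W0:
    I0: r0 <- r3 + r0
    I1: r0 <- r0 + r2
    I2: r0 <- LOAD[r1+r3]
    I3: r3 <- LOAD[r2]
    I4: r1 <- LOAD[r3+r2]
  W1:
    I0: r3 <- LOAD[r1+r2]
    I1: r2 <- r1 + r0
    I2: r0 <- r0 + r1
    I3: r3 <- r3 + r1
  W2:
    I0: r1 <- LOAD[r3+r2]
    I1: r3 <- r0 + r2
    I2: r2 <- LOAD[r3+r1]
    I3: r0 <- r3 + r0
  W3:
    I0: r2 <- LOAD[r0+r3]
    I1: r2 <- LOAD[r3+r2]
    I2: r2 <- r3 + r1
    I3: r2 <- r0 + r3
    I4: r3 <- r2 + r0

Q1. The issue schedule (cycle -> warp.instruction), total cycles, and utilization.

cycle 0: W0.I0
cycle 1: W0.I1
cycle 2: W0.I2
cycle 3: W0.I3
cycle 4: W1.I0
cycle 5: W1.I1
cycle 6: W1.I2
cycle 7: W2.I0
cycle 8: W0.I4
cycle 9: W1.I3
cycle 10: W2.I1
cycle 11: W3.I0
cycle 12: W2.I2
cycle 13: W2.I3
cycle 14: idle
cycle 15: idle
cycle 16: W3.I1
cycle 17: idle
cycle 18: idle
cycle 19: idle
cycle 20: idle
cycle 21: W3.I2
cycle 22: W3.I3
cycle 23: W3.I4

Answer: 24 cycles, utilization 3/4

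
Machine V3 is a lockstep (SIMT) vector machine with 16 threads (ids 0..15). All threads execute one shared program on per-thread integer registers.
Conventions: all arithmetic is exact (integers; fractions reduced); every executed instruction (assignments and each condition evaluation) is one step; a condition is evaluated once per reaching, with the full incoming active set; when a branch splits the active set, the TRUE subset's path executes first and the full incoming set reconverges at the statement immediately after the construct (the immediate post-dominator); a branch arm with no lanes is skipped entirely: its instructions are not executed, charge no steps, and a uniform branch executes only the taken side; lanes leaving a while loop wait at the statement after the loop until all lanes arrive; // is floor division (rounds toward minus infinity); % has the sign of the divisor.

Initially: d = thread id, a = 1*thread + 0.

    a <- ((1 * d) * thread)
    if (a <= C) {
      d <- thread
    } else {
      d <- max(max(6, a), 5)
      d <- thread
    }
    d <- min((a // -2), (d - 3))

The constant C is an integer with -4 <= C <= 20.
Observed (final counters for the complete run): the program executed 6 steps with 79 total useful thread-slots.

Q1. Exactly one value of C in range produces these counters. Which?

Answer: C = 0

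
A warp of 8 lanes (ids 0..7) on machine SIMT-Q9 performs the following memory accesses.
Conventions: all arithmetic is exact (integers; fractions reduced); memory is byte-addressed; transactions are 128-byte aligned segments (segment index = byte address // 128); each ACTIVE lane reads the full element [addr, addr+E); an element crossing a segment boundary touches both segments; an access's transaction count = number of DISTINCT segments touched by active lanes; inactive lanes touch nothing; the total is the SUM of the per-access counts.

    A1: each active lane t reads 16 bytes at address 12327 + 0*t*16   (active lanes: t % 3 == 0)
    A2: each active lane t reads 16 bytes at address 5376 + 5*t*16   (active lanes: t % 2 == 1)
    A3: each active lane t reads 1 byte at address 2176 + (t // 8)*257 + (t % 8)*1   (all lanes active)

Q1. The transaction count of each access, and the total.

A1: 1 transaction
A2: 4 transactions
A3: 1 transaction

Answer: 1,4,1; total 6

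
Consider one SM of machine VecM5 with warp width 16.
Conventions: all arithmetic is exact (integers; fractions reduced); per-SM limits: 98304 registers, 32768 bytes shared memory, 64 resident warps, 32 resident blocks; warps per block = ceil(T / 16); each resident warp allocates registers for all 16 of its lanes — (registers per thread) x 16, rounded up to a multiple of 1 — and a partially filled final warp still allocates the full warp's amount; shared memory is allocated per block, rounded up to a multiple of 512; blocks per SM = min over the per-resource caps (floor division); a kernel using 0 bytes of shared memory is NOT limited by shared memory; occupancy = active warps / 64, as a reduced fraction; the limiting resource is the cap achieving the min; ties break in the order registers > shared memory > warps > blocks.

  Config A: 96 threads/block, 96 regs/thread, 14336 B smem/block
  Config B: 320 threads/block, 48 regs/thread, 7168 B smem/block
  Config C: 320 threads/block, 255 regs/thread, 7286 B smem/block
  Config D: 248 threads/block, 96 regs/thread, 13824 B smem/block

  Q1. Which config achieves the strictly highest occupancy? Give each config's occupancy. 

occupancies: A 3/16, B 15/16, C 5/16, D 1/2

Answer: B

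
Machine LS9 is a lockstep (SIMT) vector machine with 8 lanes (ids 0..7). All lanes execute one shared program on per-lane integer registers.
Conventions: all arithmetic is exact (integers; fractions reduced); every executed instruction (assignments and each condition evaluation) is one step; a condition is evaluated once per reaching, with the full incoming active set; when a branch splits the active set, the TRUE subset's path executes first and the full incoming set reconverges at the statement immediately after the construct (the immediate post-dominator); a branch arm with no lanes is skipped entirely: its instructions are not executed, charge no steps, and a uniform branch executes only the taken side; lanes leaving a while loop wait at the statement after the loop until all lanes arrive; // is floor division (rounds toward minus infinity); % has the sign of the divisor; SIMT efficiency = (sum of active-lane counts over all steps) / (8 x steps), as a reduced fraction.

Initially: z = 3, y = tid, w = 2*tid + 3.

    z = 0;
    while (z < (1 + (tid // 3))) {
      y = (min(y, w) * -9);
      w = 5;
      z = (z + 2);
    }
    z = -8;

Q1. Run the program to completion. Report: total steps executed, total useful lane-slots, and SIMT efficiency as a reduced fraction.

Answer: 11 steps, 64 useful, 8/11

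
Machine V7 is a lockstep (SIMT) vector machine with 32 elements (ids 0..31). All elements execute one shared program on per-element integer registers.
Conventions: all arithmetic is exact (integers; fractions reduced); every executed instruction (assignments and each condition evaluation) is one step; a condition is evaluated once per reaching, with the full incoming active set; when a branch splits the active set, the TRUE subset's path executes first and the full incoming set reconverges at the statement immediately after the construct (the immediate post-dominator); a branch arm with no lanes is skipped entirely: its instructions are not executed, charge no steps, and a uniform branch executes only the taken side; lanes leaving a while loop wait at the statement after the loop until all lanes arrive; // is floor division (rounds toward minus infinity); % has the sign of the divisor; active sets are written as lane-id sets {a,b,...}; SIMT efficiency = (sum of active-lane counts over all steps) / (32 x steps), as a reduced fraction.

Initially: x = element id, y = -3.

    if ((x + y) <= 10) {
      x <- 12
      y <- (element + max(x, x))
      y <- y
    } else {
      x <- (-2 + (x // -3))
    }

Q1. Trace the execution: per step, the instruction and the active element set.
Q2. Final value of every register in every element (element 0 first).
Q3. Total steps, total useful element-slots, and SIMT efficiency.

step 0: eval ((x + y) <= 10)         {0,1,2,3,4,5,6,7,8,9,10,11,12,13,14,15,16,17,18,19,20,21,22,23,24,25,26,27,28,29,30,31}
step 1: x <- 12                      {0,1,2,3,4,5,6,7,8,9,10,11,12,13}
step 2: y <- (element + max(x, x))   {0,1,2,3,4,5,6,7,8,9,10,11,12,13}
step 3: y <- y                       {0,1,2,3,4,5,6,7,8,9,10,11,12,13}
step 4: x <- (-2 + (x // -3))        {14,15,16,17,18,19,20,21,22,23,24,25,26,27,28,29,30,31}

Answer: 5 steps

x: 12,12,12,12,12,12,12,12,12,12,12,12,12,12,-7,-7,-8,-8,-8,-9,-9,-9,-10,-10,-10,-11,-11,-11,-12,-12,-12,-13
y: 12,13,14,15,16,17,18,19,20,21,22,23,24,25,-3,-3,-3,-3,-3,-3,-3,-3,-3,-3,-3,-3,-3,-3,-3,-3,-3,-3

steps = 5; useful = 92; efficiency = 92/160 = 23/40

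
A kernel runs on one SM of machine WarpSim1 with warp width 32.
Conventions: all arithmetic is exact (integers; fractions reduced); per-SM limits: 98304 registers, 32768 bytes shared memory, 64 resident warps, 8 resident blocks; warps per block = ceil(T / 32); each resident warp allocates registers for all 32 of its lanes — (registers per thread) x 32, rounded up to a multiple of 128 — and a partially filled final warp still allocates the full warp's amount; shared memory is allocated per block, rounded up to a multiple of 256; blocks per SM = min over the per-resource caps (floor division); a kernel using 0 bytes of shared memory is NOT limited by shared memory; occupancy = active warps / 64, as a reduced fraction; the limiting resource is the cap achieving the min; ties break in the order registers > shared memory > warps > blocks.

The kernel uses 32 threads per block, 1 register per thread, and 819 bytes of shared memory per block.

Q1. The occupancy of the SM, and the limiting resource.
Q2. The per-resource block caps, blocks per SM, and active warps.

Answer: occupancy 1/8, limited by blocks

registers: 768 blocks
shared memory: 32 blocks
warps: 64 blocks
blocks: 8 blocks

Answer: 8 blocks, 8 active warps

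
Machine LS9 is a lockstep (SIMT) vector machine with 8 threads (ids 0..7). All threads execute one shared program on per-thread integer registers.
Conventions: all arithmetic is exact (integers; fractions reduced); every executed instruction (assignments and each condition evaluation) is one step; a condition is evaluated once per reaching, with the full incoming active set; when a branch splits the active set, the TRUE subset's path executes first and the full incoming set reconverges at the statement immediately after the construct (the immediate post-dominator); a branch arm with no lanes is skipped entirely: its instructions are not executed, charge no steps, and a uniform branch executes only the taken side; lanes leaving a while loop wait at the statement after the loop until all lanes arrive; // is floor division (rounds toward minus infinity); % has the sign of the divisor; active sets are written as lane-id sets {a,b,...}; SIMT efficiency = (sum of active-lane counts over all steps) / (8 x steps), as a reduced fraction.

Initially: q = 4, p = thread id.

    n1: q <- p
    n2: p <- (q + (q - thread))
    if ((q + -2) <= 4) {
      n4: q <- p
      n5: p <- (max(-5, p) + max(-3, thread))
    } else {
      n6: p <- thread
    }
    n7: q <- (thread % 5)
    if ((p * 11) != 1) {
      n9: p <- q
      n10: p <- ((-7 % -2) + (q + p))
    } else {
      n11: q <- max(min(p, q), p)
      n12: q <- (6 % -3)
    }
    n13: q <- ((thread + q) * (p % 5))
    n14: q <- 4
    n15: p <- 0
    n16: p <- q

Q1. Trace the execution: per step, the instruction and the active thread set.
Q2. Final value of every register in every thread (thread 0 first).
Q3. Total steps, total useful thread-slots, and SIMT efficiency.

step 0: q <- p                       {0,1,2,3,4,5,6,7}
step 1: p <- (q + (q - thread))      {0,1,2,3,4,5,6,7}
step 2: eval ((q + -2) <= 4)         {0,1,2,3,4,5,6,7}
step 3: q <- p                       {0,1,2,3,4,5,6}
step 4: p <- (max(-5, p) + max(-3, thread)) {0,1,2,3,4,5,6}
step 5: p <- thread                  {7}
step 6: q <- (thread % 5)            {0,1,2,3,4,5,6,7}
step 7: eval ((p * 11) != 1)         {0,1,2,3,4,5,6,7}
step 8: p <- q                       {0,1,2,3,4,5,6,7}
step 9: p <- ((-7 % -2) + (q + p))   {0,1,2,3,4,5,6,7}
step 10: q <- ((thread + q) * (p % 5)) {0,1,2,3,4,5,6,7}
step 11: q <- 4                       {0,1,2,3,4,5,6,7}
step 12: p <- 0                       {0,1,2,3,4,5,6,7}
step 13: p <- q                       {0,1,2,3,4,5,6,7}

Answer: 14 steps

q: 4,4,4,4,4,4,4,4
p: 4,4,4,4,4,4,4,4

steps = 14; useful = 103; efficiency = 103/112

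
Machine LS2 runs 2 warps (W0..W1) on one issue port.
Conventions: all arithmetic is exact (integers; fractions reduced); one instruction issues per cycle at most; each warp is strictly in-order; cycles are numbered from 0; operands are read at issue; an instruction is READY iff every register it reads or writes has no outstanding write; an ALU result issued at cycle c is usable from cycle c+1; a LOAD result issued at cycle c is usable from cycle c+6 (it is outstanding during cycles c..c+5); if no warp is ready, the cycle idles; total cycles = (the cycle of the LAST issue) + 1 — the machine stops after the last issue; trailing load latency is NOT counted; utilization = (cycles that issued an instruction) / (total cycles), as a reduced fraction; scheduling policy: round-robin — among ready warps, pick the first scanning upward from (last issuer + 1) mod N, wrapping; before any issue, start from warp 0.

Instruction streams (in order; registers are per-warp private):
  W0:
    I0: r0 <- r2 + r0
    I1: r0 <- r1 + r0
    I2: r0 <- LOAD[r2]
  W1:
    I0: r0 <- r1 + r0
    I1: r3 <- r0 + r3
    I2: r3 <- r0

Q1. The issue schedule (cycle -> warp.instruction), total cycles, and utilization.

cycle 0: W0.I0
cycle 1: W1.I0
cycle 2: W0.I1
cycle 3: W1.I1
cycle 4: W0.I2
cycle 5: W1.I2

Answer: 6 cycles, utilization 1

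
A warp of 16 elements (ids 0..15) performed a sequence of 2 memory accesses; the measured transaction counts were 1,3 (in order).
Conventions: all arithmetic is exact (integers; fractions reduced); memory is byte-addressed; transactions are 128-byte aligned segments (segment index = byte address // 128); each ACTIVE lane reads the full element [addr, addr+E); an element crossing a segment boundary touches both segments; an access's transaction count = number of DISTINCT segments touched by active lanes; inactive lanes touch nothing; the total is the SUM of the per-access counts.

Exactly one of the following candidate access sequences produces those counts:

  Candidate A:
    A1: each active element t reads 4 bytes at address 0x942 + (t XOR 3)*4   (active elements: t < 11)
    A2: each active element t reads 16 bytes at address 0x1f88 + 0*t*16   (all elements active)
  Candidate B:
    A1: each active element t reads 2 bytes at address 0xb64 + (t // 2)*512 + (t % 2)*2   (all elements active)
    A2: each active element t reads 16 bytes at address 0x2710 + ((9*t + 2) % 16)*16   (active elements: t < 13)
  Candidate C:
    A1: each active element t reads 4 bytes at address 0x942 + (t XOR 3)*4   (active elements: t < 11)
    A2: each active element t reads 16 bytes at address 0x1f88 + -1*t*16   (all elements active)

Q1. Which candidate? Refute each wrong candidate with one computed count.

A: A2 gives 1 transaction, not 3
B: A1 gives 8 transactions, not 1
C: all counts match (1,3)

Answer: C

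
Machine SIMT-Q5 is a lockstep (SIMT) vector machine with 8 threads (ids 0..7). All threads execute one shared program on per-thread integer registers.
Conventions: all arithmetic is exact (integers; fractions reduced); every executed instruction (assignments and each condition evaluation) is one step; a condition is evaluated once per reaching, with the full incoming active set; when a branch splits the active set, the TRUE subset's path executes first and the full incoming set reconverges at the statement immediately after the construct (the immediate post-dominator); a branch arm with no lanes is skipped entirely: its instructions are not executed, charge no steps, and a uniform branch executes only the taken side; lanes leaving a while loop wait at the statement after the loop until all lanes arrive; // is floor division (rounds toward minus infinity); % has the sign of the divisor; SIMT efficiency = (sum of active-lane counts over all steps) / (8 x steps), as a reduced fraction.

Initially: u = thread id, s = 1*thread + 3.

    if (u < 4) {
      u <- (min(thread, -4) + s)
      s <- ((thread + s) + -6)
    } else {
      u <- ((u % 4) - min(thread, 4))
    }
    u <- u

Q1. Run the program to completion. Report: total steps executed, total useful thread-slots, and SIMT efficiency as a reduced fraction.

Answer: 5 steps, 28 useful, 7/10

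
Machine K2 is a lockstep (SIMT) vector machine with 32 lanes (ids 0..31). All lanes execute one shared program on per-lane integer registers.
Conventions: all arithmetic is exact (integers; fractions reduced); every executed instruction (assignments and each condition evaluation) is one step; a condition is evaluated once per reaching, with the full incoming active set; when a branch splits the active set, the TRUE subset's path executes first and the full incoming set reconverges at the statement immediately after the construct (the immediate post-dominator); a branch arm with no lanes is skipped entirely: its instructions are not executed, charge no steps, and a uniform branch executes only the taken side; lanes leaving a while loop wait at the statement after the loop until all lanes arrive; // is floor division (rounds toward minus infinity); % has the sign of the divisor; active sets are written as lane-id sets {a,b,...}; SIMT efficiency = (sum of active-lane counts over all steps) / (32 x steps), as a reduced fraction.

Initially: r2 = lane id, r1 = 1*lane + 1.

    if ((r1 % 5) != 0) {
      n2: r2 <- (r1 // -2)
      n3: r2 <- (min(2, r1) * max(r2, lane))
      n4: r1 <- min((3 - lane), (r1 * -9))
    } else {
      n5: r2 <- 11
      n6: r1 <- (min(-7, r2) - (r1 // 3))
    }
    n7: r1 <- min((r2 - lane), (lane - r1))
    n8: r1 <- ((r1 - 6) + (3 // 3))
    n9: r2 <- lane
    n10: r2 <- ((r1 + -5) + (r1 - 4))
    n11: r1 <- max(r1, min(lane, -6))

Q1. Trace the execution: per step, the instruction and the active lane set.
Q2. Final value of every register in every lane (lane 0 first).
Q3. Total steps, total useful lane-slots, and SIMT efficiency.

step 0: eval ((r1 % 5) != 0)         {0,1,2,3,4,5,6,7,8,9,10,11,12,13,14,15,16,17,18,19,20,21,22,23,24,25,26,27,28,29,30,31}
step 1: r2 <- (r1 // -2)             {0,1,2,3,5,6,7,8,10,11,12,13,15,16,17,18,20,21,22,23,25,26,27,28,30,31}
step 2: r2 <- (min(2, r1) * max(r2, lane)) {0,1,2,3,5,6,7,8,10,11,12,13,15,16,17,18,20,21,22,23,25,26,27,28,30,31}
step 3: r1 <- min((3 - lane), (r1 * -9)) {0,1,2,3,5,6,7,8,10,11,12,13,15,16,17,18,20,21,22,23,25,26,27,28,30,31}
step 4: r2 <- 11                     {4,9,14,19,24,29}
step 5: r1 <- (min(-7, r2) - (r1 // 3)) {4,9,14,19,24,29}
step 6: r1 <- min((r2 - lane), (lane - r1)) {0,1,2,3,4,5,6,7,8,9,10,11,12,13,14,15,16,17,18,19,20,21,22,23,24,25,26,27,28,29,30,31}
step 7: r1 <- ((r1 - 6) + (3 // 3))  {0,1,2,3,4,5,6,7,8,9,10,11,12,13,14,15,16,17,18,19,20,21,22,23,24,25,26,27,28,29,30,31}
step 8: r2 <- lane                   {0,1,2,3,4,5,6,7,8,9,10,11,12,13,14,15,16,17,18,19,20,21,22,23,24,25,26,27,28,29,30,31}
step 9: r2 <- ((r1 + -5) + (r1 - 4)) {0,1,2,3,4,5,6,7,8,9,10,11,12,13,14,15,16,17,18,19,20,21,22,23,24,25,26,27,28,29,30,31}
step 10: r1 <- max(r1, min(lane, -6)) {0,1,2,3,4,5,6,7,8,9,10,11,12,13,14,15,16,17,18,19,20,21,22,23,24,25,26,27,28,29,30,31}

Answer: 11 steps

r2: -19,-17,-15,-13,-5,-9,-7,-5,-3,-15,1,3,5,7,-25,11,13,15,17,-35,21,23,25,27,-45,31,33,35,37,-55,41,43
r1: -5,-4,-3,-2,2,0,1,2,3,-3,5,6,7,8,-6,10,11,12,13,-6,15,16,17,18,-6,20,21,22,23,-6,25,26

steps = 11; useful = 282; efficiency = 282/352 = 141/176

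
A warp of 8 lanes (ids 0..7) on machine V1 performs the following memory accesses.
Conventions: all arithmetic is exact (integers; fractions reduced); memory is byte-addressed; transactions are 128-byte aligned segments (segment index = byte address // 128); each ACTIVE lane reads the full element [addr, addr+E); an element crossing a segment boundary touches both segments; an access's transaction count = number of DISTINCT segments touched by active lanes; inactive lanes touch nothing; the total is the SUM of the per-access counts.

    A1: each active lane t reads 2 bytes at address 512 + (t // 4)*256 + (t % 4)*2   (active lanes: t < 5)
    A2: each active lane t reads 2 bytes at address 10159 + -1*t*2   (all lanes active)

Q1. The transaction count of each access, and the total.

A1: 2 transactions
A2: 1 transaction

Answer: 2,1; total 3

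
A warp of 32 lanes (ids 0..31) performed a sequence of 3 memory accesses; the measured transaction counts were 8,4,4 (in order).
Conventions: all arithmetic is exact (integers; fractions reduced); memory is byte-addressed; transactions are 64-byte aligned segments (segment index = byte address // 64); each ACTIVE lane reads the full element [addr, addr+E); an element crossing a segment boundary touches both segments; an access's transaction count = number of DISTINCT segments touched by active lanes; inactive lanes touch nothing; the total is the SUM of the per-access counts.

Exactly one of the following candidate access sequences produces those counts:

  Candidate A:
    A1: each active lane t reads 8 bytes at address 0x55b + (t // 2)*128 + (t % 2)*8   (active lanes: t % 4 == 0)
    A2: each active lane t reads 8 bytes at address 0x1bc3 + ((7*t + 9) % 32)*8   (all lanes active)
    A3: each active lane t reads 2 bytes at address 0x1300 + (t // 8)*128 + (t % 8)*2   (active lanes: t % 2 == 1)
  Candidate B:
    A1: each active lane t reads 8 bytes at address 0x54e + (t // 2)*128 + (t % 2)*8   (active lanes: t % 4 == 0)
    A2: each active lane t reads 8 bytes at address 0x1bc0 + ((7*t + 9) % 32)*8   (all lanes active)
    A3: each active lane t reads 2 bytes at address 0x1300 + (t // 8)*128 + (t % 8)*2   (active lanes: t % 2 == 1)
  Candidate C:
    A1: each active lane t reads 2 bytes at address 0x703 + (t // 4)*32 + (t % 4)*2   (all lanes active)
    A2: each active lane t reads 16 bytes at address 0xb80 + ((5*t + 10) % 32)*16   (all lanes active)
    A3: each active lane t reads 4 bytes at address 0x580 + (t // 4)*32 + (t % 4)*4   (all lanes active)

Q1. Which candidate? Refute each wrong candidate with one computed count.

A: A2 gives 5 transactions, not 4
C: A1 gives 4 transactions, not 8
B: all counts match (8,4,4)

Answer: B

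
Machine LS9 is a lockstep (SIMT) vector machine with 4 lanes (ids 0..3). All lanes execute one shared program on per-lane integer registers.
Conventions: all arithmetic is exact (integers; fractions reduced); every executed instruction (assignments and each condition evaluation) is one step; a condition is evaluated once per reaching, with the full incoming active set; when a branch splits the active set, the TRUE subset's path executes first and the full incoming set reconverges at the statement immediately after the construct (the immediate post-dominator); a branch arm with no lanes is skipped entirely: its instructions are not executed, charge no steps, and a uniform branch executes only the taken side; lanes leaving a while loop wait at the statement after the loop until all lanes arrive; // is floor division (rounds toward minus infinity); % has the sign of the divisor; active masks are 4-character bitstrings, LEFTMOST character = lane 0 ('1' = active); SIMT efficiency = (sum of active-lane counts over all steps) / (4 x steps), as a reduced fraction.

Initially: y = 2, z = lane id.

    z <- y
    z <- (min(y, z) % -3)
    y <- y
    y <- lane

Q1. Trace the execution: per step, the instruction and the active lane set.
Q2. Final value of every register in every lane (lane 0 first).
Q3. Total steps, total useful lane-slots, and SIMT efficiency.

step 0: z <- y                       1111
step 1: z <- (min(y, z) % -3)        1111
step 2: y <- y                       1111
step 3: y <- lane                    1111

Answer: 4 steps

y: 0,1,2,3
z: -1,-1,-1,-1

steps = 4; useful = 16; efficiency = 16/16 = 1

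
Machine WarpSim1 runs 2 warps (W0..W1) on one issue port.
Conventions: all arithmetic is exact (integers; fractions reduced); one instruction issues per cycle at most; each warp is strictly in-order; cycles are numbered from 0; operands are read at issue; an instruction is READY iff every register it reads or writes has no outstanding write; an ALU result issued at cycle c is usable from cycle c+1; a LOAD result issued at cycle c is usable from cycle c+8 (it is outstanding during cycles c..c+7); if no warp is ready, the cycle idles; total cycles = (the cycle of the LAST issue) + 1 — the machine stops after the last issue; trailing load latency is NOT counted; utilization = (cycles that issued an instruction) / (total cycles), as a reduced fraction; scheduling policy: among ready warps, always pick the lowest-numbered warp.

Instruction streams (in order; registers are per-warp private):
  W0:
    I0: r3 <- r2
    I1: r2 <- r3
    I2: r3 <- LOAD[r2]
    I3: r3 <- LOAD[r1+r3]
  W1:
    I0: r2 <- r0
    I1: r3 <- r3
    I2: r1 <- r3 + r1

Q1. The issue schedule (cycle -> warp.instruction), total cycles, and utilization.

cycle 0: W0.I0
cycle 1: W0.I1
cycle 2: W0.I2
cycle 3: W1.I0
cycle 4: W1.I1
cycle 5: W1.I2
cycle 6: idle
cycle 7: idle
cycle 8: idle
cycle 9: idle
cycle 10: W0.I3

Answer: 11 cycles, utilization 7/11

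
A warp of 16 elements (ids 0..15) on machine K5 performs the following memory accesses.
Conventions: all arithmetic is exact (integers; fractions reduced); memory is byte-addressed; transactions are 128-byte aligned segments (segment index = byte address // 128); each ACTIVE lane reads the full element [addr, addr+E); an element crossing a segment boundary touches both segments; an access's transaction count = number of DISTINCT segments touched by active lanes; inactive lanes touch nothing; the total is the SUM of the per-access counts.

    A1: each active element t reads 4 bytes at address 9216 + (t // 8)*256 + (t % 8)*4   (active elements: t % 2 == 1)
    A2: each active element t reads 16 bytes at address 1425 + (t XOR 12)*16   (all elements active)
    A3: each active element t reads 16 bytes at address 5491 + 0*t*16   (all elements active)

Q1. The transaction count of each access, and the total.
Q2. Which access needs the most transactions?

A1: 2 transactions
A2: 3 transactions
A3: 2 transactions

Answer: 2,3,2; total 7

Answer: A2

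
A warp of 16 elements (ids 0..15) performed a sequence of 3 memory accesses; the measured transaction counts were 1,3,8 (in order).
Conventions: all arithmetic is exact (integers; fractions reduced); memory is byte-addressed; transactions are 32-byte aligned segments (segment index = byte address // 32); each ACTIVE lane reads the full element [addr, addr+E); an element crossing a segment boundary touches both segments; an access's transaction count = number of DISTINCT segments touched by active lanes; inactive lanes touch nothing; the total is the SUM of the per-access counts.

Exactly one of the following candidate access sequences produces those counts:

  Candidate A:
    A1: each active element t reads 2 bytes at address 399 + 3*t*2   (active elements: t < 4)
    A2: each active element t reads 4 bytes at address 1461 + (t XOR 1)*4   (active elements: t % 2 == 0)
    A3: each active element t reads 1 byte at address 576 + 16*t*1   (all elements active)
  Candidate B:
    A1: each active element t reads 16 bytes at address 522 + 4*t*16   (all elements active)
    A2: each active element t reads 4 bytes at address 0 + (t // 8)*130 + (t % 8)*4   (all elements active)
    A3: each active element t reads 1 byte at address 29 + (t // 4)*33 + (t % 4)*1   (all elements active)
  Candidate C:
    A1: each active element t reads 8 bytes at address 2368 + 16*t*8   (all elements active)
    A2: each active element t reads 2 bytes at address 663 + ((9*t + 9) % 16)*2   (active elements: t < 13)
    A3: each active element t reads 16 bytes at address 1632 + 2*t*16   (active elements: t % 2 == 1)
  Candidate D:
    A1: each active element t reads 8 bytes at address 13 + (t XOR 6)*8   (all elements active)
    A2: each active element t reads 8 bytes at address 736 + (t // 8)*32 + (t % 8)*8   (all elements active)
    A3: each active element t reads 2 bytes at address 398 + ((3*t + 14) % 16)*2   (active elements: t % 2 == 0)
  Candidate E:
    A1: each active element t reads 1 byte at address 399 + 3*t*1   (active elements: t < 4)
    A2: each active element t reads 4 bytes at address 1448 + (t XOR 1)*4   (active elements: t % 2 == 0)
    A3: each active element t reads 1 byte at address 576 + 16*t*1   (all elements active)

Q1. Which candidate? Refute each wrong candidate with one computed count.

A: A1 gives 2 transactions, not 1
B: A1 gives 16 transactions, not 1
C: A1 gives 16 transactions, not 1
D: A1 gives 5 transactions, not 1
E: all counts match (1,3,8)

Answer: E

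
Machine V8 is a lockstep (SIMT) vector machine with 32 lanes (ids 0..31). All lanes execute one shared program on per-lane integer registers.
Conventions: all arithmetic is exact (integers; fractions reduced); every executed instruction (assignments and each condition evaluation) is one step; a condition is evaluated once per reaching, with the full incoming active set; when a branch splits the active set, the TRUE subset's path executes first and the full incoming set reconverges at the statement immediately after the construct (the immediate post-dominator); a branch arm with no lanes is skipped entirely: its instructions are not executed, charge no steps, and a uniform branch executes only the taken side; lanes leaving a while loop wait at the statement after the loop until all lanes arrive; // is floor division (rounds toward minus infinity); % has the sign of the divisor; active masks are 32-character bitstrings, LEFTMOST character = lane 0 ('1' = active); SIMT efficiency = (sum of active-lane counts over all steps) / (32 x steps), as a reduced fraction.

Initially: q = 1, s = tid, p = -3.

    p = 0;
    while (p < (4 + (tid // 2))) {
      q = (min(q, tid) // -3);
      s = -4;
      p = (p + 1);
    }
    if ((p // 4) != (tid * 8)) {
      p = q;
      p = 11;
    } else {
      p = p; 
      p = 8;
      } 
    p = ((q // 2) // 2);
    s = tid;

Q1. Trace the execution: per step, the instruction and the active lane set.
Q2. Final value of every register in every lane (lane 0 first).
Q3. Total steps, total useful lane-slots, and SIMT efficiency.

step 0: p <- 0                       11111111111111111111111111111111
step 1: eval (p < (4 + (tid // 2)))  11111111111111111111111111111111
step 2: q <- (min(q, tid) // -3)     11111111111111111111111111111111
step 3: s <- -4                      11111111111111111111111111111111
step 4: p <- (p + 1)                 11111111111111111111111111111111
step 5: eval (p < (4 + (tid // 2)))  11111111111111111111111111111111
step 6: q <- (min(q, tid) // -3)     11111111111111111111111111111111
step 7: s <- -4                      11111111111111111111111111111111
step 8: p <- (p + 1)                 11111111111111111111111111111111
step 9: eval (p < (4 + (tid // 2)))  11111111111111111111111111111111
step 10: q <- (min(q, tid) // -3)     11111111111111111111111111111111
step 11: s <- -4                      11111111111111111111111111111111
step 12: p <- (p + 1)                 11111111111111111111111111111111
step 13: eval (p < (4 + (tid // 2)))  11111111111111111111111111111111
step 14: q <- (min(q, tid) // -3)     11111111111111111111111111111111
step 15: s <- -4                      11111111111111111111111111111111
step 16: p <- (p + 1)                 11111111111111111111111111111111
step 17: eval (p < (4 + (tid // 2)))  11111111111111111111111111111111
step 18: q <- (min(q, tid) // -3)     00111111111111111111111111111111
step 19: s <- -4                      00111111111111111111111111111111
step 20: p <- (p + 1)                 00111111111111111111111111111111
step 21: eval (p < (4 + (tid // 2)))  00111111111111111111111111111111
step 22: q <- (min(q, tid) // -3)     00001111111111111111111111111111
step 23: s <- -4                      00001111111111111111111111111111
step 24: p <- (p + 1)                 00001111111111111111111111111111
step 25: eval (p < (4 + (tid // 2)))  00001111111111111111111111111111
step 26: q <- (min(q, tid) // -3)     00000011111111111111111111111111
step 27: s <- -4                      00000011111111111111111111111111
step 28: p <- (p + 1)                 00000011111111111111111111111111
step 29: eval (p < (4 + (tid // 2)))  00000011111111111111111111111111
step 30: q <- (min(q, tid) // -3)     00000000111111111111111111111111
step 31: s <- -4                      00000000111111111111111111111111
step 32: p <- (p + 1)                 00000000111111111111111111111111
step 33: eval (p < (4 + (tid // 2)))  00000000111111111111111111111111
step 34: q <- (min(q, tid) // -3)     00000000001111111111111111111111
step 35: s <- -4                      00000000001111111111111111111111
step 36: p <- (p + 1)                 00000000001111111111111111111111
step 37: eval (p < (4 + (tid // 2)))  00000000001111111111111111111111
step 38: q <- (min(q, tid) // -3)     00000000000011111111111111111111
step 39: s <- -4                      00000000000011111111111111111111
step 40: p <- (p + 1)                 00000000000011111111111111111111
step 41: eval (p < (4 + (tid // 2)))  00000000000011111111111111111111
step 42: q <- (min(q, tid) // -3)     00000000000000111111111111111111
step 43: s <- -4                      00000000000000111111111111111111
step 44: p <- (p + 1)                 00000000000000111111111111111111
step 45: eval (p < (4 + (tid // 2)))  00000000000000111111111111111111
step 46: q <- (min(q, tid) // -3)     00000000000000001111111111111111
step 47: s <- -4                      00000000000000001111111111111111
step 48: p <- (p + 1)                 00000000000000001111111111111111
step 49: eval (p < (4 + (tid // 2)))  00000000000000001111111111111111
step 50: q <- (min(q, tid) // -3)     00000000000000000011111111111111
step 51: s <- -4                      00000000000000000011111111111111
step 52: p <- (p + 1)                 00000000000000000011111111111111
step 53: eval (p < (4 + (tid // 2)))  00000000000000000011111111111111
step 54: q <- (min(q, tid) // -3)     00000000000000000000111111111111
step 55: s <- -4                      00000000000000000000111111111111
step 56: p <- (p + 1)                 00000000000000000000111111111111
step 57: eval (p < (4 + (tid // 2)))  00000000000000000000111111111111
step 58: q <- (min(q, tid) // -3)     00000000000000000000001111111111
step 59: s <- -4                      00000000000000000000001111111111
step 60: p <- (p + 1)                 00000000000000000000001111111111
step 61: eval (p < (4 + (tid // 2)))  00000000000000000000001111111111
step 62: q <- (min(q, tid) // -3)     00000000000000000000000011111111
step 63: s <- -4                      00000000000000000000000011111111
step 64: p <- (p + 1)                 00000000000000000000000011111111
step 65: eval (p < (4 + (tid // 2)))  00000000000000000000000011111111
step 66: q <- (min(q, tid) // -3)     00000000000000000000000000111111
step 67: s <- -4                      00000000000000000000000000111111
step 68: p <- (p + 1)                 00000000000000000000000000111111
step 69: eval (p < (4 + (tid // 2)))  00000000000000000000000000111111
step 70: q <- (min(q, tid) // -3)     00000000000000000000000000001111
step 71: s <- -4                      00000000000000000000000000001111
step 72: p <- (p + 1)                 00000000000000000000000000001111
step 73: eval (p < (4 + (tid // 2)))  00000000000000000000000000001111
step 74: q <- (min(q, tid) // -3)     00000000000000000000000000000011
step 75: s <- -4                      00000000000000000000000000000011
step 76: p <- (p + 1)                 00000000000000000000000000000011
step 77: eval (p < (4 + (tid // 2)))  00000000000000000000000000000011
step 78: eval ((p // 4) != (tid * 8)) 11111111111111111111111111111111
step 79: p <- q                       11111111111111111111111111111111
step 80: p <- 11                      11111111111111111111111111111111
step 81: p <- ((q // 2) // 2)         11111111111111111111111111111111
step 82: s <- tid                     11111111111111111111111111111111

Answer: 83 steps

q: 0,0,0,0,0,0,0,0,0,0,0,0,0,0,0,0,0,0,0,0,0,0,0,0,0,0,0,0,0,0,0,0
s: 0,1,2,3,4,5,6,7,8,9,10,11,12,13,14,15,16,17,18,19,20,21,22,23,24,25,26,27,28,29,30,31
p: 0,0,0,0,0,0,0,0,0,0,0,0,0,0,0,0,0,0,0,0,0,0,0,0,0,0,0,0,0,0,0,0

steps = 83; useful = 1696; efficiency = 1696/2656 = 53/83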